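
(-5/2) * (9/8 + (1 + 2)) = -165/16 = -10.31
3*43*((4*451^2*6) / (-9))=-69969944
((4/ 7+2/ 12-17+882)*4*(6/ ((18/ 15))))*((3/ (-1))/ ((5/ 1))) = -72722/ 7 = -10388.86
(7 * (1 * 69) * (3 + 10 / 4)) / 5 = 5313 / 10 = 531.30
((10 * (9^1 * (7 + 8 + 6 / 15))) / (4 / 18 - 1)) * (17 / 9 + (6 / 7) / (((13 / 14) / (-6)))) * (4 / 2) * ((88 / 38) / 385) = 96624 / 1235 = 78.24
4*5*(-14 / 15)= -56 / 3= -18.67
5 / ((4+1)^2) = 1 / 5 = 0.20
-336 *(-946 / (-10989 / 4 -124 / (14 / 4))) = -8899968 / 77915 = -114.23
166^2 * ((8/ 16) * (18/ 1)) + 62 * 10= 248624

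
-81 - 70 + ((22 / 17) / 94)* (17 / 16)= -113541 / 752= -150.99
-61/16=-3.81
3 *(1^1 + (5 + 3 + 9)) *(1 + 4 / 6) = 90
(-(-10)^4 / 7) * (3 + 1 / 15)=-92000 / 21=-4380.95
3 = 3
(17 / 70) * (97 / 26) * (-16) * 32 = -211072 / 455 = -463.89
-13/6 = -2.17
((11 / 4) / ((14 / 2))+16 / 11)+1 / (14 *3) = 247 / 132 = 1.87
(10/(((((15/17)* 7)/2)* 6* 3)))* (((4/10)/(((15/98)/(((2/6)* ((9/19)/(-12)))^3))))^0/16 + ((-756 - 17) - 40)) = -146.24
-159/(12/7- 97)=1113/667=1.67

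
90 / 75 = 6 / 5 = 1.20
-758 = -758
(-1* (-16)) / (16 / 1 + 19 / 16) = 256 / 275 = 0.93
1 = 1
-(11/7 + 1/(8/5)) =-123/56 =-2.20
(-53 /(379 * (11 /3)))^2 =25281 /17380561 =0.00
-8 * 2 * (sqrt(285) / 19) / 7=-2.03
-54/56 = -27/28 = -0.96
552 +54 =606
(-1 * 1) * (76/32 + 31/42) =-523/168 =-3.11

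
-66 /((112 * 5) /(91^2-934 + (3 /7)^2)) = -2970099 /3430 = -865.92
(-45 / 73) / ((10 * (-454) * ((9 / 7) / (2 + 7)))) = 63 / 66284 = 0.00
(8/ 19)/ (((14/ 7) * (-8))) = -1/ 38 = -0.03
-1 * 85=-85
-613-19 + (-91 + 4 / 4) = -722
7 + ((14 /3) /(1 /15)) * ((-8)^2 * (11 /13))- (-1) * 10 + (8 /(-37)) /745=1364494961 /358345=3807.77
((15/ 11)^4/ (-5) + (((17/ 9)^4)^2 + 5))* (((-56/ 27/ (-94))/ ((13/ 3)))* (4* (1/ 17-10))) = -33.68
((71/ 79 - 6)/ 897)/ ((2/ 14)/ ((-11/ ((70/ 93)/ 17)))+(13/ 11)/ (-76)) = 13657732/ 38725721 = 0.35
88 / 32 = 11 / 4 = 2.75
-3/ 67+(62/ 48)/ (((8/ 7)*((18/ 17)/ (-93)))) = -7665509/ 77184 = -99.31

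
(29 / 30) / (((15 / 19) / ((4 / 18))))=551 / 2025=0.27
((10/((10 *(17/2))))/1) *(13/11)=26/187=0.14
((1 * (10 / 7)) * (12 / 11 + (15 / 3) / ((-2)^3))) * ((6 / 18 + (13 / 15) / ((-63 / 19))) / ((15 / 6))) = 1394 / 72765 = 0.02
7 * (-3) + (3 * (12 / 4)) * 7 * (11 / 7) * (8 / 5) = 687 / 5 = 137.40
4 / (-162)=-2 / 81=-0.02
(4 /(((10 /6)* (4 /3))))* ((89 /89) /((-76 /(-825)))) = 19.54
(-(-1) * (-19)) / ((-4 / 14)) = 133 / 2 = 66.50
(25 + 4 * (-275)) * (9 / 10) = -1935 / 2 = -967.50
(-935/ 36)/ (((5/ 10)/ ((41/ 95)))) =-7667/ 342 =-22.42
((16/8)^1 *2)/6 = 0.67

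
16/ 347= 0.05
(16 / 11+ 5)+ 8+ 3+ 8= 280 / 11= 25.45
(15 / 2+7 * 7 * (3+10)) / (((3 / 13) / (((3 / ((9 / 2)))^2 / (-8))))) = -16757 / 108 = -155.16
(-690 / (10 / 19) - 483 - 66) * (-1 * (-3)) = -5580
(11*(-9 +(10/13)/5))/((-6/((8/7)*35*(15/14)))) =63250/91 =695.05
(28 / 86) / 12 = 7 / 258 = 0.03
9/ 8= 1.12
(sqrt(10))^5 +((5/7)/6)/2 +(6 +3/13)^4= 100 * sqrt(10) +3616067369/2399124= 1823.47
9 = 9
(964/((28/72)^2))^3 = 30469556460589056/117649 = 258986956630.22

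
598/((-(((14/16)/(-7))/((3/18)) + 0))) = 2392/3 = 797.33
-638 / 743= -0.86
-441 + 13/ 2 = -869/ 2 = -434.50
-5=-5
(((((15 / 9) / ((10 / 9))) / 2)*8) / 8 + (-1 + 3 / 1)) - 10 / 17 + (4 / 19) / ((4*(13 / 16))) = 37397 / 16796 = 2.23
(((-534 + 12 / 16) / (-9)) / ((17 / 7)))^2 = 2752281 / 4624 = 595.22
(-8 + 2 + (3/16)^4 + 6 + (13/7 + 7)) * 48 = 12191397/28672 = 425.20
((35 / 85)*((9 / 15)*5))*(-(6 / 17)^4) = -0.02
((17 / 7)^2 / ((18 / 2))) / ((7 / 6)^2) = 1156 / 2401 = 0.48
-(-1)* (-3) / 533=-3 / 533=-0.01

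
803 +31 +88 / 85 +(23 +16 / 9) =657757 / 765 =859.81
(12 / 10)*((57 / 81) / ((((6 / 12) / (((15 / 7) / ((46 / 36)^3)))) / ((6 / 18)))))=49248 / 85169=0.58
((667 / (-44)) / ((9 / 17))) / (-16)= 11339 / 6336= 1.79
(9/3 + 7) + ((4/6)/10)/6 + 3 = 13.01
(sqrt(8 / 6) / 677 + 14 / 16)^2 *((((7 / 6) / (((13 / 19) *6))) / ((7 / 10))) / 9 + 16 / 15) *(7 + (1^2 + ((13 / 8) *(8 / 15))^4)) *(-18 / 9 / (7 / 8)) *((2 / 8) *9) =-37.64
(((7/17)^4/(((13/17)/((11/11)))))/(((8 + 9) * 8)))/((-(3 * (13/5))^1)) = -12005/338761176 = -0.00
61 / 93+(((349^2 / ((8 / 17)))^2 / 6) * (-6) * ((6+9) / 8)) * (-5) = 29904996955837007 / 47616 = 628045130960.96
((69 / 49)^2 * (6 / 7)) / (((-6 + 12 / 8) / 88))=-558624 / 16807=-33.24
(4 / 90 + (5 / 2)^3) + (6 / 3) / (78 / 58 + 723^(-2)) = 6295730119 / 366956280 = 17.16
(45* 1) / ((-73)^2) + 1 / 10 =5779 / 53290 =0.11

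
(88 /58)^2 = 1936 /841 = 2.30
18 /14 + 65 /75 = 226 /105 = 2.15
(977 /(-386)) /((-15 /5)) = 0.84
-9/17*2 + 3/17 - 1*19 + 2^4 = -3.88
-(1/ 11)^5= -1/ 161051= -0.00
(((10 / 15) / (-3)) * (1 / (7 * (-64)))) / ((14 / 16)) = 1 / 1764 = 0.00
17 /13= 1.31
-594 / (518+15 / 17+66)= -10098 / 9943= -1.02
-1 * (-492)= 492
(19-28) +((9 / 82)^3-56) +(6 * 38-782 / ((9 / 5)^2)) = -3499473647 / 44660808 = -78.36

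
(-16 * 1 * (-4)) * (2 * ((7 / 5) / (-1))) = -896 / 5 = -179.20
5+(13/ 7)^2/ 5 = 1394/ 245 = 5.69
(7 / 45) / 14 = 1 / 90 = 0.01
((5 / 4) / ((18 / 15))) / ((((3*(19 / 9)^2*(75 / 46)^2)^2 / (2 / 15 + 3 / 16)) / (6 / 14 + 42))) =914240547 / 81450625000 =0.01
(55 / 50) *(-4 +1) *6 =-99 / 5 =-19.80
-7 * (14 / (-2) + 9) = -14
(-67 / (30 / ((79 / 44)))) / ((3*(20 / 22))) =-5293 / 3600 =-1.47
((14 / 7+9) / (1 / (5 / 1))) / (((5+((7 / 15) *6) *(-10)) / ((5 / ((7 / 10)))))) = -2750 / 161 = -17.08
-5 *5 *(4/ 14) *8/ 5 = -80/ 7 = -11.43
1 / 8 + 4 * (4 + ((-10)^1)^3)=-31871 / 8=-3983.88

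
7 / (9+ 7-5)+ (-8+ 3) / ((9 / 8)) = -377 / 99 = -3.81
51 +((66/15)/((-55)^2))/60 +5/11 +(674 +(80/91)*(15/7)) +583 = 34430779387/26276250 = 1310.34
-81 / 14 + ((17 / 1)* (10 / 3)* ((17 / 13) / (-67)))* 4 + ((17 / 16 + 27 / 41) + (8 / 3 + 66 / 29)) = -1233958025 / 347967984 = -3.55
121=121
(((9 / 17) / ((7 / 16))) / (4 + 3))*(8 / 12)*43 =4128 / 833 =4.96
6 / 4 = 3 / 2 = 1.50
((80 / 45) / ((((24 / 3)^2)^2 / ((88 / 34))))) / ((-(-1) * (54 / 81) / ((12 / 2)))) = 11 / 1088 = 0.01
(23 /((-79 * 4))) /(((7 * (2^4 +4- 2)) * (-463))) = 23 /18434808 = 0.00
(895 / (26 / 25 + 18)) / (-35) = -4475 / 3332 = -1.34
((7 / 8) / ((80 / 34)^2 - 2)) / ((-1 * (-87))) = 289 / 101616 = 0.00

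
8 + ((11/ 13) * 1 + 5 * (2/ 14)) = 870/ 91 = 9.56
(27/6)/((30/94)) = 141/10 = 14.10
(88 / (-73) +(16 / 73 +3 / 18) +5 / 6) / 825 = 1 / 60225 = 0.00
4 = 4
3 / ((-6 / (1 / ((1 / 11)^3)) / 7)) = -9317 / 2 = -4658.50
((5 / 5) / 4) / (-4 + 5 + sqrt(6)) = -1 / 20 + sqrt(6) / 20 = 0.07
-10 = -10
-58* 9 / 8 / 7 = -261 / 28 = -9.32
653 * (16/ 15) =10448/ 15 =696.53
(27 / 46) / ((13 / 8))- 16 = -4676 / 299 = -15.64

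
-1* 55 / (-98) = 55 / 98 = 0.56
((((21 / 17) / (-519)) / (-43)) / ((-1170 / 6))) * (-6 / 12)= 7 / 49320570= 0.00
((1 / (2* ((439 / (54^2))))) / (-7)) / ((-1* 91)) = 1458 / 279643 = 0.01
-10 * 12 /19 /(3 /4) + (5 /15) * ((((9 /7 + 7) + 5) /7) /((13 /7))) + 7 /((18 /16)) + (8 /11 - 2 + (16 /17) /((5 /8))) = -23643227 /14549535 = -1.63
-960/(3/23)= -7360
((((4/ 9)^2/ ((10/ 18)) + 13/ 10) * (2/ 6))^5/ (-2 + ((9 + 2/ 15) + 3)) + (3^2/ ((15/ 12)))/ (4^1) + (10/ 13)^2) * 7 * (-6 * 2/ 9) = -22.37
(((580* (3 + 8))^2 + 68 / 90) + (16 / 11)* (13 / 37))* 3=745501109198 / 6105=122113203.80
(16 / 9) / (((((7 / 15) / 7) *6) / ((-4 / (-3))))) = 160 / 27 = 5.93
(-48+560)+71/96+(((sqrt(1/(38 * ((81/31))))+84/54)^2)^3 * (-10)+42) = 582037525495/1440060768 - 5905545625 * sqrt(1178)/3645153819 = 348.57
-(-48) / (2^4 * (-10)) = -3 / 10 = -0.30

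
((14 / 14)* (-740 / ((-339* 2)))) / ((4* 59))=0.00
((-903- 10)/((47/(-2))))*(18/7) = 32868/329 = 99.90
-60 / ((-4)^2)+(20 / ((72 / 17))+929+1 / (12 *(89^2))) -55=124751791 / 142578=874.97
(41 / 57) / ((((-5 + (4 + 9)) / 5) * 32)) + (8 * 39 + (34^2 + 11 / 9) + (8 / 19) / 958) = 30807989689 / 20968704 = 1469.24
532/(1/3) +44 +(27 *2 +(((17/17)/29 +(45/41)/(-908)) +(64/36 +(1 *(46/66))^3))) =65807240711647/38798016444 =1696.15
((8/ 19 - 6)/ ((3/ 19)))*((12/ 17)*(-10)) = 4240/ 17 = 249.41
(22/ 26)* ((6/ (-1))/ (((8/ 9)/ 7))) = -39.98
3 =3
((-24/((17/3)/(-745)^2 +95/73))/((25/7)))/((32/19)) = -1939945581/632733464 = -3.07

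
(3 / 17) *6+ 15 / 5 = 69 / 17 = 4.06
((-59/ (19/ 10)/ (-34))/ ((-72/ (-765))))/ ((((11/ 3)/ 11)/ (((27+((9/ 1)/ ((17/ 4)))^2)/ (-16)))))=-40263075/ 702848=-57.29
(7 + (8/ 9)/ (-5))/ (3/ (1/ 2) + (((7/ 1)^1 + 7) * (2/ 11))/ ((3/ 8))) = 3377/ 6330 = 0.53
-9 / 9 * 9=-9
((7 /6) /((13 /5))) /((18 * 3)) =35 /4212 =0.01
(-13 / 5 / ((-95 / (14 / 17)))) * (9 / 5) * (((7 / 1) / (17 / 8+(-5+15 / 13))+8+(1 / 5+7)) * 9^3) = 11898032328 / 36135625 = 329.26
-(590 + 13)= -603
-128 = -128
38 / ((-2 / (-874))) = 16606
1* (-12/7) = -1.71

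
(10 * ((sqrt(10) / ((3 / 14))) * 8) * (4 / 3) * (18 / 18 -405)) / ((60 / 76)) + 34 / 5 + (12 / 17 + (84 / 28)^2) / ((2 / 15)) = 13531 / 170 -6877696 * sqrt(10) / 27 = -805445.75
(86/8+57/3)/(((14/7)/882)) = 52479/4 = 13119.75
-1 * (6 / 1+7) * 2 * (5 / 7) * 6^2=-4680 / 7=-668.57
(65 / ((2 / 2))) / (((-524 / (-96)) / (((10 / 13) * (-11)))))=-13200 / 131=-100.76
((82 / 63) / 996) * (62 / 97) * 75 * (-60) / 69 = -635500 / 11665899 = -0.05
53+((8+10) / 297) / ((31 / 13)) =54245 / 1023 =53.03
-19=-19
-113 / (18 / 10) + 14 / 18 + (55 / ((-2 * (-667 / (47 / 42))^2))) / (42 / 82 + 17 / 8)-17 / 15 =-10714336615868 / 169709582385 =-63.13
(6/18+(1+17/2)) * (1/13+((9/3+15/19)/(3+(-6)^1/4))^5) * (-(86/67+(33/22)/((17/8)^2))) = -3059469410964971/1869843492543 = -1636.22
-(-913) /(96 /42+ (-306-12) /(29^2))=5374831 /11230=478.61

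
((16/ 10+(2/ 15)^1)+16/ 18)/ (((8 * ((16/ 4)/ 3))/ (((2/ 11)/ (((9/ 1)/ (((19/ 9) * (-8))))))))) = -1121/ 13365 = -0.08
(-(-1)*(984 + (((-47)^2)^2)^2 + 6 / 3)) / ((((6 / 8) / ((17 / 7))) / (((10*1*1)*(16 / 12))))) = 7196299969185760 / 7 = 1028042852740822.86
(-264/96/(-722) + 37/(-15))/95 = -0.03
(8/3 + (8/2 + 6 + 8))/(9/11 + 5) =341/96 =3.55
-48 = -48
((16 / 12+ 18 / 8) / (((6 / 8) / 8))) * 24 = 2752 / 3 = 917.33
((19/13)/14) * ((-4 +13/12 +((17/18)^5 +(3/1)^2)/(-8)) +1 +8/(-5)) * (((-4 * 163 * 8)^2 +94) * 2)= -18502365139772525/687802752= -26900684.95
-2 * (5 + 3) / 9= -16 / 9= -1.78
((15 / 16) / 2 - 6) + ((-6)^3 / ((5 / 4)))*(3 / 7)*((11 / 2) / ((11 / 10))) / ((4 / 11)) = -229335 / 224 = -1023.82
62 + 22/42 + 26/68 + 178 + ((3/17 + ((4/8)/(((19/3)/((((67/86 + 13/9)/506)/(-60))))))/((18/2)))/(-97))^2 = 240.91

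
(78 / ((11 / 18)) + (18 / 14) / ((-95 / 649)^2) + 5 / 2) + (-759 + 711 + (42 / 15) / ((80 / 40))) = 199500813 / 1389850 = 143.54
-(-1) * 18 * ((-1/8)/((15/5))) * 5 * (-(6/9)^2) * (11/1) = 55/3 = 18.33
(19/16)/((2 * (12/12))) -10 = -301/32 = -9.41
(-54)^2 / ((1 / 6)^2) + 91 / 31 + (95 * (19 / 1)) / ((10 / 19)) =6721323 / 62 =108408.44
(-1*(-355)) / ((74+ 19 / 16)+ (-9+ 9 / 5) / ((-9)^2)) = 255600 / 54071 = 4.73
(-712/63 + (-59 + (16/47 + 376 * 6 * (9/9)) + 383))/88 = 1901731/65142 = 29.19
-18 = -18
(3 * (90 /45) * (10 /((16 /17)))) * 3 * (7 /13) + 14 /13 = 5411 /52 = 104.06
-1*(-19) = 19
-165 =-165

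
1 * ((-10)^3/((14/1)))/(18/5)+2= -1124/63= -17.84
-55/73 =-0.75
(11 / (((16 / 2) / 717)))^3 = 490609013103 / 512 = 958220728.72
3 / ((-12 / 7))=-7 / 4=-1.75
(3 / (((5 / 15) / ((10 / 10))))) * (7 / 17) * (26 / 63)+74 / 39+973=647371 / 663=976.43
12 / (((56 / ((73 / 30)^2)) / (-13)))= -16.49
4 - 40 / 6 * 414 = -2756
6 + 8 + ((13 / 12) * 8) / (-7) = 268 / 21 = 12.76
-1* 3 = -3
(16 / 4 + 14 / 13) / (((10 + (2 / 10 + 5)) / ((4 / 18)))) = 55 / 741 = 0.07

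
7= 7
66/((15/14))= 308/5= 61.60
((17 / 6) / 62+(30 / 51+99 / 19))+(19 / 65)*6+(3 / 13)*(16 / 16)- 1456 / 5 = -283.37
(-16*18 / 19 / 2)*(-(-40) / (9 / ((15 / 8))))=-1200 / 19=-63.16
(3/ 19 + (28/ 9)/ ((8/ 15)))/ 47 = 0.13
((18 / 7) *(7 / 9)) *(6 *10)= 120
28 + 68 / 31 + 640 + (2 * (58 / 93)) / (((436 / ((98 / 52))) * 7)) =176637755 / 263562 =670.19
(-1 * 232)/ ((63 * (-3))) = 232/ 189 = 1.23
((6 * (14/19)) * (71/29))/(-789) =-1988/144913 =-0.01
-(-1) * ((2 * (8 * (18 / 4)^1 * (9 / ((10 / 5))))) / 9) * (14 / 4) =126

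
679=679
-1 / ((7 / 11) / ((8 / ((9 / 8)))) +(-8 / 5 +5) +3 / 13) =-45760 / 170239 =-0.27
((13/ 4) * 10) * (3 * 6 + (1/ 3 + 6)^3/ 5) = 120757/ 54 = 2236.24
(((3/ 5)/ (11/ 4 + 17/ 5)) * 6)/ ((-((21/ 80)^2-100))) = 153600/ 26221919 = 0.01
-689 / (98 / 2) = -689 / 49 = -14.06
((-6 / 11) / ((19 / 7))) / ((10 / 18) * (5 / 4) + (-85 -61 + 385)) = -1512 / 1803461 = -0.00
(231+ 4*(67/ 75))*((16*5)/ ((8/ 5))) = 35186/ 3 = 11728.67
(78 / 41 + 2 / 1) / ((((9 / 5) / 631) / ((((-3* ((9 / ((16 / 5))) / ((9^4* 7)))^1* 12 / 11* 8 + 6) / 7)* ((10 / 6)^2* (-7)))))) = -472139440000 / 20713077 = -22794.27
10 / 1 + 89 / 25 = 339 / 25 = 13.56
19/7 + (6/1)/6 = 26/7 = 3.71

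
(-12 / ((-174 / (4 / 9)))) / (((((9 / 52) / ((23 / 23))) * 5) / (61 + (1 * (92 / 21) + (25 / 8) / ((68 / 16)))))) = 9819056 / 4192965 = 2.34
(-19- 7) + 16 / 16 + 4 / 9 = -24.56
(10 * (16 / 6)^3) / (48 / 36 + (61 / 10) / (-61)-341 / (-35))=71680 / 4149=17.28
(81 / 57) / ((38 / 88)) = 1188 / 361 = 3.29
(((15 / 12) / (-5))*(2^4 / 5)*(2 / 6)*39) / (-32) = 13 / 40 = 0.32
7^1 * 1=7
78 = 78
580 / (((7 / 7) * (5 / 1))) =116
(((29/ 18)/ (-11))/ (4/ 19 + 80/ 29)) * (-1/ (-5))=-15979/ 1619640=-0.01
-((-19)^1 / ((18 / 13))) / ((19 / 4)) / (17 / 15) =130 / 51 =2.55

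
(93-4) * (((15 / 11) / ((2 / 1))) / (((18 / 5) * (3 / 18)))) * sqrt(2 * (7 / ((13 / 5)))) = 2225 * sqrt(910) / 286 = 234.68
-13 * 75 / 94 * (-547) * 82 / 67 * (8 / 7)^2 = 1399444800 / 154301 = 9069.58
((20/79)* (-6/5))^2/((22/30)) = 8640/68651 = 0.13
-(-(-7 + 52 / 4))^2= -36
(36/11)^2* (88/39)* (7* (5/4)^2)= 37800/143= 264.34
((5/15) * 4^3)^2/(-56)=-512/63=-8.13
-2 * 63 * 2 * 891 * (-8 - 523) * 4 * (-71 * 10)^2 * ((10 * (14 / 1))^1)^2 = 4712002649988480000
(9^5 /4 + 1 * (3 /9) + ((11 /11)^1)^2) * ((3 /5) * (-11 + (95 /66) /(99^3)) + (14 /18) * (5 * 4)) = 169341682461623 /1280794680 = 132216.10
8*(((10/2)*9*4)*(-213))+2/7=-2147038/7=-306719.71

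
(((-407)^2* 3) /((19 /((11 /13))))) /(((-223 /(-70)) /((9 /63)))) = 54664170 /55081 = 992.43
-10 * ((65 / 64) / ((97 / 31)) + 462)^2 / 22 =-41187685761605 / 423931904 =-97156.37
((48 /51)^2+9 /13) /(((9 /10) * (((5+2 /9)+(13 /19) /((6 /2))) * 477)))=0.00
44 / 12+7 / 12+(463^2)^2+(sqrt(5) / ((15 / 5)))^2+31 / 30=8271732270031 / 180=45954068166.84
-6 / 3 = -2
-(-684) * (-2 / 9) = -152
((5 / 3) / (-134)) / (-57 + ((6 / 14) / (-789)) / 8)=36820 / 168738897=0.00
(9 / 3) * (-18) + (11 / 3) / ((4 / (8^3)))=1246 / 3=415.33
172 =172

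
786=786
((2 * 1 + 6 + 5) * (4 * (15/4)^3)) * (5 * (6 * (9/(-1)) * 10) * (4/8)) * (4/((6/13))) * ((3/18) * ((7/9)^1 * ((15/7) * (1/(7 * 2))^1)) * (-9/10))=128334375/224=572921.32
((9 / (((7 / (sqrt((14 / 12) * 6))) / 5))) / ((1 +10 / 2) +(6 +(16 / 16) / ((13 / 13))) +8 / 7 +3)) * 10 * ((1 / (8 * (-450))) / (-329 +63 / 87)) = 29 * sqrt(7) / 9139200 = 0.00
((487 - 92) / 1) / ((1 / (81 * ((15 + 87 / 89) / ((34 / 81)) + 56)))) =4553496405 / 1513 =3009581.23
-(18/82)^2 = -81/1681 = -0.05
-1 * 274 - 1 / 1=-275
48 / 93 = 16 / 31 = 0.52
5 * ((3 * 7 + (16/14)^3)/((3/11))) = 424325/1029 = 412.37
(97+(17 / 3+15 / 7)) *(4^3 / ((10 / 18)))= 12074.06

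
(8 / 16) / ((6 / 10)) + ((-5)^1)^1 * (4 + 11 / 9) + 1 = -437 / 18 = -24.28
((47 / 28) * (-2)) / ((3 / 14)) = -47 / 3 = -15.67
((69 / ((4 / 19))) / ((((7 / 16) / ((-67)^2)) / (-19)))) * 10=-4472660040 / 7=-638951434.29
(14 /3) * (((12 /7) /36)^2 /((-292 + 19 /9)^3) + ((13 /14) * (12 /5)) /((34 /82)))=265037592338206 /10566695754755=25.08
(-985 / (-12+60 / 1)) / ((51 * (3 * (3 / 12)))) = -985 / 1836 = -0.54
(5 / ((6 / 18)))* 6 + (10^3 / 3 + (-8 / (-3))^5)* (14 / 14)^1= 135638 / 243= 558.18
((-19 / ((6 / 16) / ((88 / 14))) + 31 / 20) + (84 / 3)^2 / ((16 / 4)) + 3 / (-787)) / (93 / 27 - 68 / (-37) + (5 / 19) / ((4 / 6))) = -84301376127 / 3957500330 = -21.30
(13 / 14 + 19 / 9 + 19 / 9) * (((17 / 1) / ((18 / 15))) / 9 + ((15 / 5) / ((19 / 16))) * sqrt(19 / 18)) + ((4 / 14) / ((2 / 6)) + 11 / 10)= 342407 / 34020 + 2596 * sqrt(38) / 1197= 23.43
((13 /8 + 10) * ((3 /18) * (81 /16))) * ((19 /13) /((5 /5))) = 14.34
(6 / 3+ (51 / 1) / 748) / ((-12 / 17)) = -1547 / 528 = -2.93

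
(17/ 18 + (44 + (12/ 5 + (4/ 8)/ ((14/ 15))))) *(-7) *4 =-60329/ 45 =-1340.64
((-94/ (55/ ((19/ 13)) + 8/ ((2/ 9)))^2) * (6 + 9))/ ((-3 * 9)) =169670/ 17614809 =0.01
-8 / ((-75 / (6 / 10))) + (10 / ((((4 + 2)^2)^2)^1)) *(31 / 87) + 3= 3.07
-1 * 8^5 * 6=-196608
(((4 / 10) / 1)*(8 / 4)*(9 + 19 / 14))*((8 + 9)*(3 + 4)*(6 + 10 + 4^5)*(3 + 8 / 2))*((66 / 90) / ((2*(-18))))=-3947944 / 27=-146220.15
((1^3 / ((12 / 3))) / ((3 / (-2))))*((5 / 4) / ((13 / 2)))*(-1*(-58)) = -145 / 78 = -1.86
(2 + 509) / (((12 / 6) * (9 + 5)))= 73 / 4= 18.25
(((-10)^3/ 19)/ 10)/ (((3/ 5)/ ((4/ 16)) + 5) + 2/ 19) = -500/ 713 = -0.70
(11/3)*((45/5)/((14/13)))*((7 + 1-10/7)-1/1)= 16731/98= 170.72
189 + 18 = 207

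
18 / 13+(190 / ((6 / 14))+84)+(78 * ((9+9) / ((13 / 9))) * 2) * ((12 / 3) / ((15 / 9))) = 1012892 / 195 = 5194.32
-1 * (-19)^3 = 6859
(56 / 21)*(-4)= -32 / 3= -10.67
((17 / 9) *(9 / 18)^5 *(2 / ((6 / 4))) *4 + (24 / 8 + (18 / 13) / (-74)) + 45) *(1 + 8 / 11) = 23834417 / 285714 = 83.42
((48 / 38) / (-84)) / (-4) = 1 / 266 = 0.00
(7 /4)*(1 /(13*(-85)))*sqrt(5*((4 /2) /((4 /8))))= -7*sqrt(5) /2210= -0.01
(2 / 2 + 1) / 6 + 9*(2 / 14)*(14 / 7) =61 / 21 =2.90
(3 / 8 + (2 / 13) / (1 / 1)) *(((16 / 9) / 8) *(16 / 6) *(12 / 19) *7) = 3080 / 2223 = 1.39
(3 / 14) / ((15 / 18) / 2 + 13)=18 / 1127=0.02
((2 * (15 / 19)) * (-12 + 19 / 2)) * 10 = -750 / 19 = -39.47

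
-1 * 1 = -1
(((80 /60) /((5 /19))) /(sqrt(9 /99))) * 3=76 * sqrt(11) /5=50.41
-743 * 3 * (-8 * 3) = 53496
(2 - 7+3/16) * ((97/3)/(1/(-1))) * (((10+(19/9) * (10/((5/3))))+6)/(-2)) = -321167/144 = -2230.33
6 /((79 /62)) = 372 /79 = 4.71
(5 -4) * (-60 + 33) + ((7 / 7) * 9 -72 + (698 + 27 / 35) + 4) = 21447 / 35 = 612.77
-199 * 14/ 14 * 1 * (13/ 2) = -1293.50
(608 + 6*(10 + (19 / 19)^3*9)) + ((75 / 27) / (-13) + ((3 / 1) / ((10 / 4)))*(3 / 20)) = 4223503 / 5850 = 721.97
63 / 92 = 0.68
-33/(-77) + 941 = 6590/7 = 941.43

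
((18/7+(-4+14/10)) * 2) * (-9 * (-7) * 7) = -126/5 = -25.20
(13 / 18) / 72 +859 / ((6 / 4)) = 742189 / 1296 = 572.68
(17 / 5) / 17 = 1 / 5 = 0.20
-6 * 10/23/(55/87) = -1044/253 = -4.13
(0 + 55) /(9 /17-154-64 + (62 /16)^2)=-59840 /220271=-0.27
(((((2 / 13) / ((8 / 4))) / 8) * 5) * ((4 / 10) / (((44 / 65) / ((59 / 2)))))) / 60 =59 / 4224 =0.01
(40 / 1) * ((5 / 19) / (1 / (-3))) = -600 / 19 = -31.58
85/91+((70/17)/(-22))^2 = 3083840/3182179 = 0.97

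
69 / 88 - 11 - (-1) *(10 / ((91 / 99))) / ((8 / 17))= 103321 / 8008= 12.90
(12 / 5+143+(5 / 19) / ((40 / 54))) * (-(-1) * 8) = 110774 / 95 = 1166.04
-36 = -36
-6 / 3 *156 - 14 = -326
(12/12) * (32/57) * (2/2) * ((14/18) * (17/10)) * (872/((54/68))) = 815.10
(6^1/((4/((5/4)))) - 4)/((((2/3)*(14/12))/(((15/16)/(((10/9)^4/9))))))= -27103491/1792000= -15.12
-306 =-306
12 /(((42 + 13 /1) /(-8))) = -96 /55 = -1.75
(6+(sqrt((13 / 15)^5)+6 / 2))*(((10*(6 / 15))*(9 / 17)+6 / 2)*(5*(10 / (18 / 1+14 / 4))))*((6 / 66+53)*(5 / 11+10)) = 263320928*sqrt(195) / 796059+5258628000 / 88451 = 64071.54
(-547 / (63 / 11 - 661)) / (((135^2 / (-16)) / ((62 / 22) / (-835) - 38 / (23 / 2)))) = 764457662 / 315360023625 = 0.00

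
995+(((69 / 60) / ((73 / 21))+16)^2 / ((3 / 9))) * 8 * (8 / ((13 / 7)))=49476311891 / 1731925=28567.24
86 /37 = 2.32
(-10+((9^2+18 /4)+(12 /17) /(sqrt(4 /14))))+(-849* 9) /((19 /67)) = -1021025 /38+6* sqrt(14) /17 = -26867.76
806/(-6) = -403/3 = -134.33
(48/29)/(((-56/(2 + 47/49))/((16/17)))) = -480/5831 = -0.08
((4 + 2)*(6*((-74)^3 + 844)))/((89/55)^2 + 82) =-44036982000/255971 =-172038.95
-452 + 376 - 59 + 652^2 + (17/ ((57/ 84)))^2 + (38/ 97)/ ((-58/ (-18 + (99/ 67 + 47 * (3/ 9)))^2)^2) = 20457725480977969378697/ 48068344124166897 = 425596.63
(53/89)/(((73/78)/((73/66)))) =689/979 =0.70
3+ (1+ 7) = 11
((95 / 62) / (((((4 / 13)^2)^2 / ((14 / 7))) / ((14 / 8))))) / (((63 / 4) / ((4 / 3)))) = 50.65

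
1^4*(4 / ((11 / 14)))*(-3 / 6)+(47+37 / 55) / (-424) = -30991 / 11660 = -2.66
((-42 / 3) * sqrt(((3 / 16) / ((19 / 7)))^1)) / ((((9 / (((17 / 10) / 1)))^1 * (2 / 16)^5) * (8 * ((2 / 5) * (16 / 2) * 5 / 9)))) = -7616 * sqrt(399) / 95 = -1601.36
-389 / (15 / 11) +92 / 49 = -208291 / 735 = -283.39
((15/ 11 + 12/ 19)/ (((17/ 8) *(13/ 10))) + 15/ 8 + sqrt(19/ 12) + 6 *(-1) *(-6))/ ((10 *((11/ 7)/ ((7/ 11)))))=49 *sqrt(57)/ 7260 + 698845203/ 447109520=1.61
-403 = -403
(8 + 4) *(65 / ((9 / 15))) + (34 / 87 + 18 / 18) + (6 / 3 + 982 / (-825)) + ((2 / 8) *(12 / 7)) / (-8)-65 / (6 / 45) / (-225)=1747519357 / 1339800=1304.31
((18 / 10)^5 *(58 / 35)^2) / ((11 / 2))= 397281672 / 42109375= 9.43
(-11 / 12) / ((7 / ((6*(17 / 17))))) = -11 / 14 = -0.79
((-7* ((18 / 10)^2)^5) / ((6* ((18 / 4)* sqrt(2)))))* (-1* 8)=3615924564* sqrt(2) / 9765625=523.64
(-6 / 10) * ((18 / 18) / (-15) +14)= -8.36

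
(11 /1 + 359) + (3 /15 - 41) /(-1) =2054 /5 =410.80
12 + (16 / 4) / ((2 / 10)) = 32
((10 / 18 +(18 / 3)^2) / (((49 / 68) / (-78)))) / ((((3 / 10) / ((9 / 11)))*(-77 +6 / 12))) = 97760 / 693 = 141.07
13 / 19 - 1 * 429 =-8138 / 19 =-428.32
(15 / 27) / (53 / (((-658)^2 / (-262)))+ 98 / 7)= 216482 / 5442849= 0.04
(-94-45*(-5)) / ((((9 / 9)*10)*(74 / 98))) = 6419 / 370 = 17.35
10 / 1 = 10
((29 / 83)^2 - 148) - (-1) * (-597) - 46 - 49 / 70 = -54531803 / 68890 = -791.58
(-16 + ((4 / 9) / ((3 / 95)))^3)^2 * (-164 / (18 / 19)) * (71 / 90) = -1049204891.97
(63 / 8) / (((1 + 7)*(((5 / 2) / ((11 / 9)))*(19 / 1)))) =77 / 3040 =0.03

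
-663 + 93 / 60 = -661.45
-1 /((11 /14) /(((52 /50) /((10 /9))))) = -1638 /1375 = -1.19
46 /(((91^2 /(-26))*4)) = -0.04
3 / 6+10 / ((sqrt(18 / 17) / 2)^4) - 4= 22553 / 162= 139.22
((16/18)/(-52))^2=4/13689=0.00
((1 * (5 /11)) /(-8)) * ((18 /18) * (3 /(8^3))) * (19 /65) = -57 /585728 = -0.00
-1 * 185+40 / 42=-3865 / 21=-184.05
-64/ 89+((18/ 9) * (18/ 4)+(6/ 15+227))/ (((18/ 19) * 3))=330247/ 4005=82.46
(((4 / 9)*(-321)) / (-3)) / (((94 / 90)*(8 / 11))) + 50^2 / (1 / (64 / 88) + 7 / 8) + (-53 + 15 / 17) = 16130849 / 14382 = 1121.60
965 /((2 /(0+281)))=271165 /2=135582.50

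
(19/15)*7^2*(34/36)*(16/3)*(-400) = -125052.84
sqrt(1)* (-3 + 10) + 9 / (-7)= 40 / 7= 5.71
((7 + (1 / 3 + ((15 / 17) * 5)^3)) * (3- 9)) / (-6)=1373711 / 14739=93.20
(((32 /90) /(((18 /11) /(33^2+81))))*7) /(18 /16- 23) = -18304 /225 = -81.35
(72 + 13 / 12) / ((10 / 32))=233.87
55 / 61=0.90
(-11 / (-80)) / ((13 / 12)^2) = 99 / 845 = 0.12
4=4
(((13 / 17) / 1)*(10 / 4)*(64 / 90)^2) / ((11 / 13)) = 86528 / 75735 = 1.14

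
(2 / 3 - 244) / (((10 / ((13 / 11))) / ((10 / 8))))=-4745 / 132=-35.95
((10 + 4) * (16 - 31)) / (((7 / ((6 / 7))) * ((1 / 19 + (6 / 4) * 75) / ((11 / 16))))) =-9405 / 59878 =-0.16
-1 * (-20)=20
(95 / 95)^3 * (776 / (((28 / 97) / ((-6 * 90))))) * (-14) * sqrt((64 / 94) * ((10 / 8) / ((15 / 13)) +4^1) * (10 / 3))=27097920 * sqrt(14335) / 47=69029852.75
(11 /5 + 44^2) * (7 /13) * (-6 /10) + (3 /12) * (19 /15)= -2440897 /3900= -625.87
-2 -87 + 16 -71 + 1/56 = -143.98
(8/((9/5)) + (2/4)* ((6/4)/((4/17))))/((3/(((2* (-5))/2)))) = -5495/432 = -12.72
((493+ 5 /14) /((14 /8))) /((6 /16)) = 110512 /147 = 751.78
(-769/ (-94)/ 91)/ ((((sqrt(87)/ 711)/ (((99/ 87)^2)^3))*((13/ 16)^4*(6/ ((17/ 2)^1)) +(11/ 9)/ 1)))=295012012018778284032*sqrt(87)/ 282934239936285343315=9.73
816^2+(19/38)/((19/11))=25302539/38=665856.29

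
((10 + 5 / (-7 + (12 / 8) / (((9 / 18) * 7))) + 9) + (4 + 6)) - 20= 379 / 46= 8.24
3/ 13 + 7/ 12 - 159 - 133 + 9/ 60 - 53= -67087/ 195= -344.04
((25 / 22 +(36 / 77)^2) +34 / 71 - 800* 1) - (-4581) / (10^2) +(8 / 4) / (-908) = -7189363102167 / 9555769300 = -752.36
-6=-6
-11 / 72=-0.15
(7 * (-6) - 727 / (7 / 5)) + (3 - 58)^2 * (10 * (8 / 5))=334871 / 7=47838.71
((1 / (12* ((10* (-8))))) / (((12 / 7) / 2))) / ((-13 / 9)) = 7 / 8320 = 0.00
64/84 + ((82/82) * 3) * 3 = 205/21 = 9.76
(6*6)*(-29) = -1044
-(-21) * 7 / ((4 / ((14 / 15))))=343 / 10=34.30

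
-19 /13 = -1.46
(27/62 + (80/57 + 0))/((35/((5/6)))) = 6499/148428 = 0.04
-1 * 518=-518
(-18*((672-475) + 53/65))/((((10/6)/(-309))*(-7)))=-214548588/2275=-94307.07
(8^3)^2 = 262144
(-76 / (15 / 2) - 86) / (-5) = 1442 / 75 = 19.23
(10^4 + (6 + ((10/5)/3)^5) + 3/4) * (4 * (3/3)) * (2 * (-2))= -38906756/243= -160110.11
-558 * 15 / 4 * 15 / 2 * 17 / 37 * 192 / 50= -1024488 / 37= -27688.86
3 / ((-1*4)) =-3 / 4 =-0.75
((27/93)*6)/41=54/1271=0.04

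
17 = 17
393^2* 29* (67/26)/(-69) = -100031469/598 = -167276.70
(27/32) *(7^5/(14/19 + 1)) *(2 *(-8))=-2873997/22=-130636.23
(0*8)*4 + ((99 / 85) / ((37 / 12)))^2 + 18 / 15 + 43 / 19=677644981 / 187929475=3.61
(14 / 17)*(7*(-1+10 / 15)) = -98 / 51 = -1.92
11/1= 11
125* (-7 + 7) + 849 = 849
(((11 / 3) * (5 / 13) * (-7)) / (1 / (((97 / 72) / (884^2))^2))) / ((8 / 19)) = -68826835 / 987708171836325888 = -0.00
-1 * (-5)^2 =-25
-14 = -14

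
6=6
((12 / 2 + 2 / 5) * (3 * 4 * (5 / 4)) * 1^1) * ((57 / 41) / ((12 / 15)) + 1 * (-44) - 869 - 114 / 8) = -88849.17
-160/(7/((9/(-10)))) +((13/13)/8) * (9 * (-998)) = -30861/28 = -1102.18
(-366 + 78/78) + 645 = 280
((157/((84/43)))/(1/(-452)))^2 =581959956769/441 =1319637090.18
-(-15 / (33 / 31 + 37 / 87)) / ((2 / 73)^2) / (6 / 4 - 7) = -215584695 / 88396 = -2438.85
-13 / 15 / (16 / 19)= -247 / 240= -1.03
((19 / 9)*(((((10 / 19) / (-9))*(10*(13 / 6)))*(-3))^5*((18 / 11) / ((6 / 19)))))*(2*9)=232058125000000 / 1485062667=156261.50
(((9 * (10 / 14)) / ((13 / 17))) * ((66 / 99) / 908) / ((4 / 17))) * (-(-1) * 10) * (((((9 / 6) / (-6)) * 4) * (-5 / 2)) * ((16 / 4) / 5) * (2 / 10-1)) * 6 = -52020 / 20657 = -2.52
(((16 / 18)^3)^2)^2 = 68719476736 / 282429536481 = 0.24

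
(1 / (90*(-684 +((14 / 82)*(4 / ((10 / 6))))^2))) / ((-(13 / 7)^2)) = 411845 / 87421129848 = 0.00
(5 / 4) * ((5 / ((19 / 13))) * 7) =2275 / 76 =29.93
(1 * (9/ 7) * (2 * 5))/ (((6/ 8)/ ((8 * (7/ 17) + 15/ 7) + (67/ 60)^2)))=2863391/ 24990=114.58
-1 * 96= -96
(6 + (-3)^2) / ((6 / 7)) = 35 / 2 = 17.50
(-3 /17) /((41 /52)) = -156 /697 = -0.22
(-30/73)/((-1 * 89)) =30/6497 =0.00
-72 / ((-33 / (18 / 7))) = 432 / 77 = 5.61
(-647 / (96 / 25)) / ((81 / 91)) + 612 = 3286987 / 7776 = 422.71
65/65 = 1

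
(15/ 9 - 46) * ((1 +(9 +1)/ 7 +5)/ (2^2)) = -247/ 3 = -82.33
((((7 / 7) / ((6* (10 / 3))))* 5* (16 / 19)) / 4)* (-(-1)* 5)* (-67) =-335 / 19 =-17.63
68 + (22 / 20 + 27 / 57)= 13219 / 190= 69.57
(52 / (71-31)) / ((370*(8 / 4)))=13 / 7400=0.00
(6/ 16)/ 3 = 1/ 8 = 0.12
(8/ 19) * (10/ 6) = 40/ 57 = 0.70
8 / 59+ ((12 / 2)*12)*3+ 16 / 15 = 192224 / 885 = 217.20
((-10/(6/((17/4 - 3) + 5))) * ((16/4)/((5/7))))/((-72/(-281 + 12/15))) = -16345/72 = -227.01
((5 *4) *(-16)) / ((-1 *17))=320 / 17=18.82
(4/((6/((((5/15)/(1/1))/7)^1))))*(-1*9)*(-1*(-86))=-172/7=-24.57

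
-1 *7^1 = -7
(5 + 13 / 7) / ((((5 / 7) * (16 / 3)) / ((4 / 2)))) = 18 / 5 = 3.60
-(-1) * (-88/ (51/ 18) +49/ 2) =-223/ 34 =-6.56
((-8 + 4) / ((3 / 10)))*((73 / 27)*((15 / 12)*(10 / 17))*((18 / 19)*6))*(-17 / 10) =14600 / 57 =256.14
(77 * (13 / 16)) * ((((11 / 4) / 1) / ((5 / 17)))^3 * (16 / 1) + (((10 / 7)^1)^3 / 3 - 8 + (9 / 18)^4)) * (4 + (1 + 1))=3846846456739 / 784000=4906691.91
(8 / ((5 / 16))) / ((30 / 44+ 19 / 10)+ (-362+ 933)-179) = 704 / 10851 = 0.06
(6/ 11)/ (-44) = -3/ 242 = -0.01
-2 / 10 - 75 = -376 / 5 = -75.20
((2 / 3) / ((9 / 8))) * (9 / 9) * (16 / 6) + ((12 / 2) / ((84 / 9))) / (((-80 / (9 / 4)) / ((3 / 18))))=1144693 / 725760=1.58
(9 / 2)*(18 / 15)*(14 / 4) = 189 / 10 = 18.90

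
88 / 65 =1.35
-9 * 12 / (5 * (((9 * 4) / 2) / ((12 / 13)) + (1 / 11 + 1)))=-792 / 755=-1.05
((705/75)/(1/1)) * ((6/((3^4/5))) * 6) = 188/9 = 20.89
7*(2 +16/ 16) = 21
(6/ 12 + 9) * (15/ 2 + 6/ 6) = 323/ 4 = 80.75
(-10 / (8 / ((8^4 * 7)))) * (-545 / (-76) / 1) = -4883200 / 19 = -257010.53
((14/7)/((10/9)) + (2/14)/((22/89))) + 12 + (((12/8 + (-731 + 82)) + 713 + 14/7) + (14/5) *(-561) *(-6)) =3660071/385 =9506.68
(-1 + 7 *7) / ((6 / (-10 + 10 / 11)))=-800 / 11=-72.73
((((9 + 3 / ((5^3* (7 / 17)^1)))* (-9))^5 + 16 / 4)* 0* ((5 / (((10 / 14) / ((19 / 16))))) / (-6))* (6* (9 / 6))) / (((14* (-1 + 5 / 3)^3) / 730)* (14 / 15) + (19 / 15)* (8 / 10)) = 0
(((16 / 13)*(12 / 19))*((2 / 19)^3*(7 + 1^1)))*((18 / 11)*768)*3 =509607936 / 18635903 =27.35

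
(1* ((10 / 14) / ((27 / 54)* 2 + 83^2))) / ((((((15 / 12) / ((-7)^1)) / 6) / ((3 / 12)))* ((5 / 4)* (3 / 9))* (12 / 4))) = -12 / 17225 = -0.00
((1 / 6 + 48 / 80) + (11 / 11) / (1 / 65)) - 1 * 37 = 863 / 30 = 28.77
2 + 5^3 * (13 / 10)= 329 / 2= 164.50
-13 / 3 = -4.33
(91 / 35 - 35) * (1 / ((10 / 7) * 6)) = -189 / 50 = -3.78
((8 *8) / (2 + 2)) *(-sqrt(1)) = -16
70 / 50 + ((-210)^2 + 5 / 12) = 2646109 / 60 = 44101.82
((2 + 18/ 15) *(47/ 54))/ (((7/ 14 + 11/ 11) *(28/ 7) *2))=94/ 405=0.23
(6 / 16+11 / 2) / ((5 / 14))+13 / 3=1247 / 60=20.78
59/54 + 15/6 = 97/27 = 3.59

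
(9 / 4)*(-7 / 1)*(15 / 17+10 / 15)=-24.40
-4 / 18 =-2 / 9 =-0.22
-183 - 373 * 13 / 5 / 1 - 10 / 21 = -121094 / 105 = -1153.28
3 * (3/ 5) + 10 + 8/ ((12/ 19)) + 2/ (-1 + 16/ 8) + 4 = 457/ 15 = 30.47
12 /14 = 6 /7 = 0.86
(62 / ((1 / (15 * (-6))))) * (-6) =33480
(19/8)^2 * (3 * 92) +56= 25805/16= 1612.81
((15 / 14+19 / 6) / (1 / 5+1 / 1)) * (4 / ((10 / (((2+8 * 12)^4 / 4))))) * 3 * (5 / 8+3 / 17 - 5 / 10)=3005108407 / 102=29461847.13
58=58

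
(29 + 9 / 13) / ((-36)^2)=193 / 8424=0.02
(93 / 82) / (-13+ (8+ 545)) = 31 / 14760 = 0.00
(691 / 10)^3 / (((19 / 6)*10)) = 989818113 / 95000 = 10419.14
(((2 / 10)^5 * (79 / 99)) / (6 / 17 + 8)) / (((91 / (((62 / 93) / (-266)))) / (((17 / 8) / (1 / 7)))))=-0.00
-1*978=-978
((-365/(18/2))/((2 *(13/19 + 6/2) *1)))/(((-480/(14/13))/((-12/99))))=-0.00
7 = 7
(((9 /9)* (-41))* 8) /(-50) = 164 /25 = 6.56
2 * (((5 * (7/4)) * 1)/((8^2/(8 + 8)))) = 35/8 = 4.38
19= 19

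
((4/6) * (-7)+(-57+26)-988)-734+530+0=-3683/3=-1227.67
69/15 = 4.60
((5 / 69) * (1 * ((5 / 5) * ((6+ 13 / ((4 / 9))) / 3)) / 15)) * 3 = 47 / 276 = 0.17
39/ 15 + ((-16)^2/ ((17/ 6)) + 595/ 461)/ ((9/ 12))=124.79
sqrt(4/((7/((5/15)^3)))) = 2 * sqrt(21)/63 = 0.15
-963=-963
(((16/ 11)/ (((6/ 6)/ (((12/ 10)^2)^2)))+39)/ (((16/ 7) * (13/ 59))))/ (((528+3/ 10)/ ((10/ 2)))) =39766531/ 50364600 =0.79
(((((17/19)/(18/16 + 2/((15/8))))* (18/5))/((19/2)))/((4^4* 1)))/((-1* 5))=-459/3797720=-0.00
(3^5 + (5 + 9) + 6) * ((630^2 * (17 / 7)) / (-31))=-253505700 / 31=-8177603.23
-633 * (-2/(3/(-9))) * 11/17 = -41778/17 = -2457.53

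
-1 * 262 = -262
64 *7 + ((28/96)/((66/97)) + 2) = 713479/1584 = 450.43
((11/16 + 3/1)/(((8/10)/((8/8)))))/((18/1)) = 295/1152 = 0.26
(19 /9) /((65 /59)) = 1121 /585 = 1.92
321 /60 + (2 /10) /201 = 21511 /4020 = 5.35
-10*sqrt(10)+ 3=-28.62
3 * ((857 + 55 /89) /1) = 2572.85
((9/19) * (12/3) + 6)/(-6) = -25/19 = -1.32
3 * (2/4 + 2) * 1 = 15/2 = 7.50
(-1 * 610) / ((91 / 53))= -32330 / 91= -355.27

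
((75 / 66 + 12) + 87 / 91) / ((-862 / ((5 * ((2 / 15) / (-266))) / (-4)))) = -28213 / 2754255504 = -0.00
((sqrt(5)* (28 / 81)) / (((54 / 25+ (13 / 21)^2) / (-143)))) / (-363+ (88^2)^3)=-445900* sqrt(5) / 10653894146584161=-0.00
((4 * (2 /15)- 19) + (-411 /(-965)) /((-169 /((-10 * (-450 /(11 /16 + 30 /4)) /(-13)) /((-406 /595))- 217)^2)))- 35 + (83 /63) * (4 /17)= -48453260113286725163 /426018815484267915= -113.74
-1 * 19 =-19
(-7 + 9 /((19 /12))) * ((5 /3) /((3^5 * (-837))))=125 /11593287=0.00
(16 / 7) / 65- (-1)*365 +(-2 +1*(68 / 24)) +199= 1542091 / 2730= 564.87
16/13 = 1.23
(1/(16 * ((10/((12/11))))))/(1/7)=21/440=0.05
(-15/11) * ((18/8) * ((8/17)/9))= -30/187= -0.16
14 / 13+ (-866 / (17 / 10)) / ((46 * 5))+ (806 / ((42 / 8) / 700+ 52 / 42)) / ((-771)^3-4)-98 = -483291588840005942 / 4874942175291487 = -99.14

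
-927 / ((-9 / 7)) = 721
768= 768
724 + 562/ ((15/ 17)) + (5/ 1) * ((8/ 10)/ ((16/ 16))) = 20474/ 15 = 1364.93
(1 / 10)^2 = 1 / 100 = 0.01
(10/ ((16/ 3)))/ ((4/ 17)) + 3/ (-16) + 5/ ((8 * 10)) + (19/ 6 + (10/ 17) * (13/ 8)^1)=19529/ 1632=11.97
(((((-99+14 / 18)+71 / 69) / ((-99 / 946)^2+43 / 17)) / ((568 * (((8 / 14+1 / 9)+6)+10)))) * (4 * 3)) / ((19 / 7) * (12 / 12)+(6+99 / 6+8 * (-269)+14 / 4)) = 185925754938 / 8147738630313745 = 0.00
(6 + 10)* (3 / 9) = 16 / 3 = 5.33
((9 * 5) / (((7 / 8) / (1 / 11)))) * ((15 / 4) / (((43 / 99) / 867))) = 10534050 / 301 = 34996.84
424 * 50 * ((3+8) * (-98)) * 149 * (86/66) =-13311183200/3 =-4437061066.67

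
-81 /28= -2.89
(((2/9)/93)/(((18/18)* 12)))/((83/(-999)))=-37/15438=-0.00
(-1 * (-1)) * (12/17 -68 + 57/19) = -1093/17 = -64.29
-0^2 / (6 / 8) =0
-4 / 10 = -2 / 5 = -0.40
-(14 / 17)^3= -2744 / 4913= -0.56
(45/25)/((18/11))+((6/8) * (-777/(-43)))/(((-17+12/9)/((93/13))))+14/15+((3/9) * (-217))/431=-2937044219/679419780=-4.32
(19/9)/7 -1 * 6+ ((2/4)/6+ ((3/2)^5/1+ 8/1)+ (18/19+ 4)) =571727/38304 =14.93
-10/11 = -0.91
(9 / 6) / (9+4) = 3 / 26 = 0.12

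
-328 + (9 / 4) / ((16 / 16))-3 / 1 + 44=-1139 / 4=-284.75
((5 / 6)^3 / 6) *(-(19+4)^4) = -34980125 / 1296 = -26990.84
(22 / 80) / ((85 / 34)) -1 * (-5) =511 / 100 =5.11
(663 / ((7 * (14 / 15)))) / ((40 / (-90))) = -228.33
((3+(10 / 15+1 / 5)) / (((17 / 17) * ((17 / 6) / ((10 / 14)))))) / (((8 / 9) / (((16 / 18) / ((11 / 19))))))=2204 / 1309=1.68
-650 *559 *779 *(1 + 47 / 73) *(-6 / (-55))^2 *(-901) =44068792547520 / 8833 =4989108179.27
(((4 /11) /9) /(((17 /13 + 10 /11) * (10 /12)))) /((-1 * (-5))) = 104 /23775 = 0.00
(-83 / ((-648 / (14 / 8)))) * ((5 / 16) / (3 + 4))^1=415 / 41472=0.01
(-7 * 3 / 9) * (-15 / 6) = 35 / 6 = 5.83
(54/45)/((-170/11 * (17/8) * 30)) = -44/36125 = -0.00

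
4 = 4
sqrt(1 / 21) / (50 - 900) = -sqrt(21) / 17850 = -0.00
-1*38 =-38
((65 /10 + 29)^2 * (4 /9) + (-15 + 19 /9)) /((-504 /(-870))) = 714125 /756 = 944.61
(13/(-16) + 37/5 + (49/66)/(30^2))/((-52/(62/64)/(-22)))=24263483/8985600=2.70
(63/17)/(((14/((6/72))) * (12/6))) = 3/272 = 0.01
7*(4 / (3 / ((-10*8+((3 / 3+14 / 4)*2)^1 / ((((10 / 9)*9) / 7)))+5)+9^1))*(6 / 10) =2748 / 1465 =1.88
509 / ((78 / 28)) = 7126 / 39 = 182.72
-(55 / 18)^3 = -166375 / 5832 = -28.53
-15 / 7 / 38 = -15 / 266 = -0.06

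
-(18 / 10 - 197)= 976 / 5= 195.20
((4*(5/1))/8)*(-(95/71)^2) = -45125/10082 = -4.48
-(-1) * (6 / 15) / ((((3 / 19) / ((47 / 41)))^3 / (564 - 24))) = 5696975656 / 68921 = 82659.50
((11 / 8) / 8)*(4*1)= 11 / 16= 0.69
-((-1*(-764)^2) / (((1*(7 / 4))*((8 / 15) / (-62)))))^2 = -1503430166111216.33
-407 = -407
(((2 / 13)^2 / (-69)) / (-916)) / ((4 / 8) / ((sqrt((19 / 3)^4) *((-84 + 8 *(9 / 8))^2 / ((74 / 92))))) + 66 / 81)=8122500 / 17673430827299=0.00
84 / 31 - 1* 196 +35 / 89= -532203 / 2759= -192.90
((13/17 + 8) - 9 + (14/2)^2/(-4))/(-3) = 283/68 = 4.16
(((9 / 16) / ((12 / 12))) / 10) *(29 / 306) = 29 / 5440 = 0.01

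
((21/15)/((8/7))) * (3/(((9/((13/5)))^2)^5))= 6755066100601/454008385546875000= 0.00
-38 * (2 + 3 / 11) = -950 / 11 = -86.36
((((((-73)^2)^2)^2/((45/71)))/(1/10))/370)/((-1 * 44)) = -57258666524479751/73260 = -781581579640.73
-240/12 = -20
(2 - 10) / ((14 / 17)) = -68 / 7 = -9.71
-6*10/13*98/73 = -5880/949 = -6.20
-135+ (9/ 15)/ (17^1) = -11472/ 85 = -134.96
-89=-89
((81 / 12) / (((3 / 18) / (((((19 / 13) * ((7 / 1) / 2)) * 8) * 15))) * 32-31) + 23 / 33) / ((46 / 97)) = 1137984697 / 1126252776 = 1.01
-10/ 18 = -5/ 9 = -0.56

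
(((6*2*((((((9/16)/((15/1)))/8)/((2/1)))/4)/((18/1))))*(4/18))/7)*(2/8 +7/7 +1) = 1/35840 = 0.00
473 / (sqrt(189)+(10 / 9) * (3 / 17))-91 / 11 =-47379029 / 5406379+3690819 * sqrt(21) / 491489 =25.65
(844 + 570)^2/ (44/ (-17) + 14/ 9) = -152953794/ 79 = -1936123.97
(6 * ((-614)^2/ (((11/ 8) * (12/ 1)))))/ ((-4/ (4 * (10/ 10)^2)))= -1507984/ 11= -137089.45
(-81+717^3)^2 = 135867236833399824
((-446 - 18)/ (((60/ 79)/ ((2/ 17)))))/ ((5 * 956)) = -4582/ 304725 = -0.02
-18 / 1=-18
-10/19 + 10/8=55/76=0.72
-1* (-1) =1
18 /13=1.38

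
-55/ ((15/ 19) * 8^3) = -209/ 1536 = -0.14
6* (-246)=-1476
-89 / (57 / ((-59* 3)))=5251 / 19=276.37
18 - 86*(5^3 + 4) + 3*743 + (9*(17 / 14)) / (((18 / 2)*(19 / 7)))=-336169 / 38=-8846.55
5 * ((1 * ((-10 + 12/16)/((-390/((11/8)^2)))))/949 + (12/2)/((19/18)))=28.42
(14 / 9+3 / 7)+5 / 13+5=6035 / 819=7.37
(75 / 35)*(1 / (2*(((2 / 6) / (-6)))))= -135 / 7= -19.29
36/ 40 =9/ 10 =0.90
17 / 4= 4.25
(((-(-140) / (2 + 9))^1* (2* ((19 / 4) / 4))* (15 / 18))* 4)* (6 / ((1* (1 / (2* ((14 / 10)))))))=18620 / 11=1692.73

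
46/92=1/2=0.50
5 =5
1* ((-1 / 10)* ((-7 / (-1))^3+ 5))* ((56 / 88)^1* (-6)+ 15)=-389.13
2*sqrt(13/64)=sqrt(13)/4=0.90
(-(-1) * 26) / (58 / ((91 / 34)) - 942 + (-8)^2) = -1183 / 38963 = -0.03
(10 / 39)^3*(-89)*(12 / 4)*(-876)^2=-7588496000 / 2197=-3454026.40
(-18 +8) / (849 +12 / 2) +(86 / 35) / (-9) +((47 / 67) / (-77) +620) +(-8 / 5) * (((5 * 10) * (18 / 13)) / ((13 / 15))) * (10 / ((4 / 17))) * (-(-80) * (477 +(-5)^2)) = -54205772680604159 / 248483235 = -218146599.23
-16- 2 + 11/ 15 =-259/ 15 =-17.27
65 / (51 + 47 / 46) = 2990 / 2393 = 1.25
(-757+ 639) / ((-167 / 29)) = 3422 / 167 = 20.49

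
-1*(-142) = 142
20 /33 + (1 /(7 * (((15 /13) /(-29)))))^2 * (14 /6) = 1594919 /51975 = 30.69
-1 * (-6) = 6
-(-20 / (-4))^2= -25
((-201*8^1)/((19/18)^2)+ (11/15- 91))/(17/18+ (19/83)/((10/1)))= -2067614826/1304293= -1585.24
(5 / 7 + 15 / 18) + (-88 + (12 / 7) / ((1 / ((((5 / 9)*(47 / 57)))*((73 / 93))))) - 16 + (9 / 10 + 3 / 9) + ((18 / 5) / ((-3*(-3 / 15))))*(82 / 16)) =-69.85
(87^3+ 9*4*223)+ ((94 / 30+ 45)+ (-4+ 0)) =9998627 / 15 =666575.13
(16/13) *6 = 96/13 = 7.38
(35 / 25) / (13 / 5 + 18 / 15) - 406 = -405.63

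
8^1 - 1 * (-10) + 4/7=130/7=18.57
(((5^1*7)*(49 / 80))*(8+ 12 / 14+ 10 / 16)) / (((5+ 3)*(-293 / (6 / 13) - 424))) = -78057 / 3252736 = -0.02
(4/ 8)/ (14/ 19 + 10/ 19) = 19/ 48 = 0.40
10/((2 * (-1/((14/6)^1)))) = -35/3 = -11.67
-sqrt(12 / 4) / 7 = -sqrt(3) / 7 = -0.25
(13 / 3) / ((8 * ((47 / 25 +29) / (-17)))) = -5525 / 18528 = -0.30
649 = 649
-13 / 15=-0.87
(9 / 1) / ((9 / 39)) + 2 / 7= 275 / 7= 39.29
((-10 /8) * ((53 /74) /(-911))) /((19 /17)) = 4505 /5123464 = 0.00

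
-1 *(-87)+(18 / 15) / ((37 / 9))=16149 / 185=87.29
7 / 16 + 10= 167 / 16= 10.44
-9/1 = -9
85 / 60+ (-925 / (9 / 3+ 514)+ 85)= 525029 / 6204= 84.63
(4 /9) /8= 0.06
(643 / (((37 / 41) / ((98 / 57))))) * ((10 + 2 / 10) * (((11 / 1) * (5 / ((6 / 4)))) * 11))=10628823436 / 2109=5039745.58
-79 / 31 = -2.55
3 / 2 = 1.50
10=10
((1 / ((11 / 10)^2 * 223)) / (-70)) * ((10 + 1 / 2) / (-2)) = 15 / 53966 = 0.00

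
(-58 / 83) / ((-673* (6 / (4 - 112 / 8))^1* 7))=-290 / 1173039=-0.00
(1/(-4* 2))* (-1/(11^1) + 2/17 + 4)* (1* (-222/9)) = 9287/748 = 12.42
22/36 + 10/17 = 367/306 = 1.20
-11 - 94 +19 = -86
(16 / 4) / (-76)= -1 / 19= -0.05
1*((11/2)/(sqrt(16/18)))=33*sqrt(2)/8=5.83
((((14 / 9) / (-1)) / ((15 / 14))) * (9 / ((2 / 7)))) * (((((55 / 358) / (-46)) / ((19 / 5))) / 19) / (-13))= -18865 / 115926486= -0.00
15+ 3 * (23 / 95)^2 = 136962 / 9025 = 15.18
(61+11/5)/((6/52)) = 8216/15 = 547.73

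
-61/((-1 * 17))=61/17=3.59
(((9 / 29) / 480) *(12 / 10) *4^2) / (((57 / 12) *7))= 0.00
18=18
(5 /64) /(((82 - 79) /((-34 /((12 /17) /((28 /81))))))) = -10115 /23328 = -0.43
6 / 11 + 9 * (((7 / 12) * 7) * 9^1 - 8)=11409 / 44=259.30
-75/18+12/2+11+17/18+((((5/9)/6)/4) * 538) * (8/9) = 6038/243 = 24.85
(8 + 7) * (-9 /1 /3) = -45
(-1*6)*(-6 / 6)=6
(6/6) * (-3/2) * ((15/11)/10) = -0.20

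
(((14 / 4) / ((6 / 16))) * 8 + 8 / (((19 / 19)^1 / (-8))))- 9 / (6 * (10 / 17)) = 487 / 60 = 8.12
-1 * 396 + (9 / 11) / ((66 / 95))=-95547 / 242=-394.82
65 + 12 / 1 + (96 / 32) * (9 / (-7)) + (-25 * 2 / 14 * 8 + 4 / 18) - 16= 1814 / 63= 28.79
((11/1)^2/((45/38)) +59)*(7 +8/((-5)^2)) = 442433/375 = 1179.82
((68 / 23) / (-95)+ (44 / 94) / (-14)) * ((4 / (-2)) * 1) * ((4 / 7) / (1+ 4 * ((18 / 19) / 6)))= 11976 / 264845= 0.05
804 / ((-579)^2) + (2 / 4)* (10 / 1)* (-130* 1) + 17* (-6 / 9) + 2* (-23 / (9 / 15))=-82469018 / 111747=-738.00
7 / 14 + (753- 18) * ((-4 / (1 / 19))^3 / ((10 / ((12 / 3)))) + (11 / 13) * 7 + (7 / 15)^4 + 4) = -11324279232001 / 87750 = -129051615.18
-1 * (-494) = 494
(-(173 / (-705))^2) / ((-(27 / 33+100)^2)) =3621409 / 611281604025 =0.00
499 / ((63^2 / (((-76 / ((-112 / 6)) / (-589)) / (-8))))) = 0.00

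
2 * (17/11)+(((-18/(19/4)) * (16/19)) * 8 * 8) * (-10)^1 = 8122354/3971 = 2045.42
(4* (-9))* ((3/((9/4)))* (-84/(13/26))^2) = -1354752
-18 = -18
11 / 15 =0.73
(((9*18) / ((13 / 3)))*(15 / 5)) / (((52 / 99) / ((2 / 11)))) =6561 / 169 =38.82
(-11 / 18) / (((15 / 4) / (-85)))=374 / 27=13.85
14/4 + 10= 27/2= 13.50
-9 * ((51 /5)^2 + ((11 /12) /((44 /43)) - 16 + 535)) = -5615.42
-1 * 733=-733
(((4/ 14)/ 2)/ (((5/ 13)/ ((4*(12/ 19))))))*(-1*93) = -58032/ 665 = -87.27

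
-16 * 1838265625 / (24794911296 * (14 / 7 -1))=-1838265625 / 1549681956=-1.19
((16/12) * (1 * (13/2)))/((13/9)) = 6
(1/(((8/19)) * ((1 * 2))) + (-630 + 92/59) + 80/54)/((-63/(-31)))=-494439739/1605744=-307.92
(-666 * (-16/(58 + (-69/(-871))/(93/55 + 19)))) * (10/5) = 21124411776/57493279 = 367.42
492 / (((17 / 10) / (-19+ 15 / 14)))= -617460 / 119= -5188.74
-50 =-50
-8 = -8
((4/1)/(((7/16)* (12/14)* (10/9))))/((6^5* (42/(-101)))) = -0.00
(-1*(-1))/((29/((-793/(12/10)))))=-3965/174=-22.79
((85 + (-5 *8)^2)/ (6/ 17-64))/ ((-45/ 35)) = 200515/ 9738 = 20.59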